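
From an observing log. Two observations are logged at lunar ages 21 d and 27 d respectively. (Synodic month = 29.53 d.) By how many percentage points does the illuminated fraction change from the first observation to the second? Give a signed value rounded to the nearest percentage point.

First observation: θ = 360°·21/29.53 = 256.0°, so f = 0.621.
Second observation: θ = 329.2°, f = 0.071.
Δf = 0.071 − 0.621 = -0.550, i.e. -55 pp.

-55 percentage points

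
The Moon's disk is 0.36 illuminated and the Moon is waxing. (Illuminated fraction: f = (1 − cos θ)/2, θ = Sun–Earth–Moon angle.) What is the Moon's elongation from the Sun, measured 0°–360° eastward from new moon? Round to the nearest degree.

Invert f = (1 − cos θ)/2 to get cos θ = 1 − 2(0.36) = 0.280, hence θ₀ = arccos 0.280 = 73.7°.
The Moon is waxing (0°–180°), so θ = 73.7° directly.

74°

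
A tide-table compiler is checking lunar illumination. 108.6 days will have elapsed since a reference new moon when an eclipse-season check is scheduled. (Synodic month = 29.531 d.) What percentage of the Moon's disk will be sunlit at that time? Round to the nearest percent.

108.6/29.531 = 3.677 lunations, so 3 complete cycles and 20.01 d into the next.
The Moon has covered 20.01/29.531 of its cycle, so θ ≈ 360° × 20.01/29.531 = 243.9°.
cos 243.9° = (-0.440), so f = (1 − (-0.440))/2 = 0.720, so 72%.

72%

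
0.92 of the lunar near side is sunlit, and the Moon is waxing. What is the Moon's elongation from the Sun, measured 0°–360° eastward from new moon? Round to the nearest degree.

From f = (1 − cos θ)/2: cos θ = 1 − 2×0.92 = -0.840; arccos → 147.1°.
Before full moon the principal value applies: θ = 147.1°.

147°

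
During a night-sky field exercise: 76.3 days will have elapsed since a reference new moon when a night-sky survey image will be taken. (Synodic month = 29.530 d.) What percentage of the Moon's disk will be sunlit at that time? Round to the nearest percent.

76.3 d spans 2 complete synodic months (2 × 29.530 = 59.06 d) plus 17.24 d.
Elongation θ = 360° × 17.24/29.530 ≈ 210.2°.
Illuminated fraction = (1 − cos 210.2°)/2 = (1 − (-0.865))/2 ≈ 0.932, so 93%.

93%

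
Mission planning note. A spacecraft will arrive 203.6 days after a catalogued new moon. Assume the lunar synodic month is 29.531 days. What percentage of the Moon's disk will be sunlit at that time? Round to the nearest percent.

203.6/29.531 = 6.894 lunations, so 6 complete cycles and 26.41 d into the next.
Elongation θ = 360° × 26.41/29.531 ≈ 322.0°.
cos 322.0° = 0.788, so f = (1 − 0.788)/2 = 0.106, so 11%.

11%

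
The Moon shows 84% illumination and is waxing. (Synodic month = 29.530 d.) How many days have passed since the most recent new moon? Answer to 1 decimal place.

From f = (1 − cos θ)/2: cos θ = 1 − 2×0.84 = -0.680; arccos → 132.8°.
Waxing ⇒ before full, so θ = 132.8°.
That fraction of the synodic month is 132.8/360 × 29.530 d ≈ 10.90 d.

10.9 days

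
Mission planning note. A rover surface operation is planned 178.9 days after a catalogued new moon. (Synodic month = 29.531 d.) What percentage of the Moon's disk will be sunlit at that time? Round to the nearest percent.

3%

Reduce mod P: 178.9 − 6×29.531 = 1.71 d into the current lunation.
Phase angle: θ = 360°·(1.71 d)/(29.531 d) = 20.9°.
With cos θ = 0.934, the lit fraction is (1 − 0.934)/2 ≈ 0.033, so 3%.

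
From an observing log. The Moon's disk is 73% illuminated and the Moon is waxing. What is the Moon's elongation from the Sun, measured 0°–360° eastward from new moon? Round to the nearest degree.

Invert f = (1 − cos θ)/2 to get cos θ = 1 − 2(0.73) = -0.460, hence θ₀ = arccos -0.460 = 117.4°.
The Moon is waxing (0°–180°), so θ = 117.4° directly.

117°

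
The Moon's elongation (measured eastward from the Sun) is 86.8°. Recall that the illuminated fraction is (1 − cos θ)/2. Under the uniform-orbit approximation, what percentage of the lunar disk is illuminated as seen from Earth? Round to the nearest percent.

47%

Half-versine of 86.8°: (1 − 0.056)/2 = 0.472, i.e. 47%.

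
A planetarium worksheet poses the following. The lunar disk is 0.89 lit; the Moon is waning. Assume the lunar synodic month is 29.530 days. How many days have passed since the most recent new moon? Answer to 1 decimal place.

17.9 days

Invert f = (1 − cos θ)/2 to get cos θ = 1 − 2(0.89) = -0.780, hence θ₀ = arccos -0.780 = 141.3°.
Waning ⇒ past full, so θ = 360° − 141.3° = 218.7°.
At 360°/29.530 d per day, 218.7° corresponds to 17.94 days.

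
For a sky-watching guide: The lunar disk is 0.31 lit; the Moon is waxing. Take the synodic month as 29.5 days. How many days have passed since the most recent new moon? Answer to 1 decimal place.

From f = (1 − cos θ)/2: cos θ = 1 − 2×0.31 = 0.380; arccos → 67.7°.
Before full moon the principal value applies: θ = 67.7°.
Age = 29.5 × 67.7°/360° ≈ 5.54 days.

5.5 days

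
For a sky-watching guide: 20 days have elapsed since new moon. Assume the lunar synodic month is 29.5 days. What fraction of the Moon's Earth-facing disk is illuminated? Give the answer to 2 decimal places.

0.72

Elongation θ = 360° × 20/29.5 ≈ 244.1°.
Illuminated fraction = (1 − cos 244.1°)/2 = (1 − (-0.437))/2 ≈ 0.719.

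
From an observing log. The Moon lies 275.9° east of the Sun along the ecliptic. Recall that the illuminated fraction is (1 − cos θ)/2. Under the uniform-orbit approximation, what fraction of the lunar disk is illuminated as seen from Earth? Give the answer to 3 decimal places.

0.449

f = (1 − cos 275.9°)/2 = (1 − 0.103)/2 ≈ 0.449.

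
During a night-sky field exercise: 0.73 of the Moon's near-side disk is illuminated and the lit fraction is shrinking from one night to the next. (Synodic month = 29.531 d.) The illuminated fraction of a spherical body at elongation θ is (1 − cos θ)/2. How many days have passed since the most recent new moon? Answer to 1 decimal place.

19.9 days

From f = (1 − cos θ)/2: cos θ = 1 − 2×0.73 = -0.460; arccos → 117.4°.
A waning Moon lies in 180°–360°, so θ = 360° − 117.4° = 242.6°.
That fraction of the synodic month is 242.6/360 × 29.531 d ≈ 19.90 d.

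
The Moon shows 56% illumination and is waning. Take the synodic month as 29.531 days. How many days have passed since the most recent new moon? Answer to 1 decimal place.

21.6 days

cos θ = 1 − 2f = -0.120, giving a principal value of 96.9°.
Waning ⇒ past full, so θ = 360° − 96.9° = 263.1°.
Age = 29.531 × 263.1°/360° ≈ 21.58 days.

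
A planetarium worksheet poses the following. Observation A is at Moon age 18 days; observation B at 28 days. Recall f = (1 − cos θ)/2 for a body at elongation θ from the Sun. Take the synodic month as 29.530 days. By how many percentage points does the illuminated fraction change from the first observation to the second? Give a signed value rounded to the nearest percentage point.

θ₁ = 360° × 18/29.530 = 219.4°, f₁ = (1 − cos θ₁)/2 = 0.886.
θ₂ = 360° × 28/29.530 = 341.3°, f₂ = (1 − cos θ₂)/2 = 0.026.
Change = f₂ − f₁ = -0.860 → -86 percentage points.

-86 pp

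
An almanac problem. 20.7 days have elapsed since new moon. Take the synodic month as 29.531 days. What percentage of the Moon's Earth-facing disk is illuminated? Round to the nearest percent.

65%

Phase angle: θ = 360°·(20.7 d)/(29.531 d) = 252.3°.
With cos θ = (-0.303), the lit fraction is (1 − (-0.303))/2 ≈ 0.652, so 65%.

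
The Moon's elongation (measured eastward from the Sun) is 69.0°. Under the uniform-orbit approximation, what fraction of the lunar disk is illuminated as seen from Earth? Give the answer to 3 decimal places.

Half-versine of 69.0°: (1 − 0.358)/2 = 0.321.

0.321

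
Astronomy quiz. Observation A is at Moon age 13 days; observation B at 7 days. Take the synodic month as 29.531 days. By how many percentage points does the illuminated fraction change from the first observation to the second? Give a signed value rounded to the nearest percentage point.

θ₁ = 360° × 13/29.531 = 158.5°, f₁ = (1 − cos θ₁)/2 = 0.965.
θ₂ = 360° × 7/29.531 = 85.3°, f₂ = (1 − cos θ₂)/2 = 0.459.
Change = f₂ − f₁ = -0.506 → -51 percentage points.

-51 pp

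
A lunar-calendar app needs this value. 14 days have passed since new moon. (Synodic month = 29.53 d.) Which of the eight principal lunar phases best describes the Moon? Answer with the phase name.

full moon

θ ≈ 360° × 14/29.53 = 171°, which falls in the full moon sector.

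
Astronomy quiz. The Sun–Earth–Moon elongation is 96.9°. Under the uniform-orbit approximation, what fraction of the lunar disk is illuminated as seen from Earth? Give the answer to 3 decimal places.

0.560

Half-versine of 96.9°: (1 − (-0.120))/2 = 0.560.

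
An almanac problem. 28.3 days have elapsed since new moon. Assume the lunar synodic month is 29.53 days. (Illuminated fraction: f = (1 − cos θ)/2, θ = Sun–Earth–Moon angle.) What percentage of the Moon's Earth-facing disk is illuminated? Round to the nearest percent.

The Moon has covered 28.3/29.53 of its cycle, so θ ≈ 360° × 28.3/29.53 = 345.0°.
cos 345.0° = 0.966, so f = (1 − 0.966)/2 = 0.017, so 2%.

2%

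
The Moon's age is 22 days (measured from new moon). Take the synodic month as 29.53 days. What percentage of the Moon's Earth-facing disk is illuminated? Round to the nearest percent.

52%

The Moon has covered 22/29.53 of its cycle, so θ ≈ 360° × 22/29.53 = 268.2°.
cos 268.2° = (-0.031), so f = (1 − (-0.031))/2 = 0.516, so 52%.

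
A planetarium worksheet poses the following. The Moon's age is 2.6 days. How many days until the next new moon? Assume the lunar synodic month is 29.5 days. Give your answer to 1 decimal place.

26.9 days

The next new moon completes the synodic month: 29.5 − 2.6 = 26.900 days.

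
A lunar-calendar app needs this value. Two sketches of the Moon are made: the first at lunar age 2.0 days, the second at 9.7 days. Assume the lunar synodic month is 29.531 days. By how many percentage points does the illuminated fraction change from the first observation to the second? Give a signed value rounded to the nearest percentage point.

+69 pp

First observation: θ = 360°·2.0/29.531 = 24.4°, so f = 0.045.
Second observation: θ = 118.2°, f = 0.737.
Δf = 0.737 − 0.045 = +0.692, i.e. +69 pp.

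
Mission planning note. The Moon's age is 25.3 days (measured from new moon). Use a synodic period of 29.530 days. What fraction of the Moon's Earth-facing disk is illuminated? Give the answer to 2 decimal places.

0.19

The Moon has covered 25.3/29.530 of its cycle, so θ ≈ 360° × 25.3/29.530 = 308.4°.
cos 308.4° = 0.622, so f = (1 − 0.622)/2 = 0.189.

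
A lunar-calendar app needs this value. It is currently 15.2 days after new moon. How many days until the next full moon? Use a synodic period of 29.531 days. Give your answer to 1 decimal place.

29.1 days

Full moon occurs at elongation 180°, i.e. at age 29.531 × 180/360 = 14.765 d.
This lunation's full moon (14.765 d) has passed, so add one period: 44.296 − 15.2 = 29.096 days.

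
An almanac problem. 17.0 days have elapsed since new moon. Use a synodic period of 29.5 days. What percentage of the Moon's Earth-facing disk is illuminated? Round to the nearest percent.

The Moon has covered 17.0/29.5 of its cycle, so θ ≈ 360° × 17.0/29.5 = 207.5°.
cos 207.5° = (-0.887), so f = (1 − (-0.887))/2 = 0.944, so 94%.

94%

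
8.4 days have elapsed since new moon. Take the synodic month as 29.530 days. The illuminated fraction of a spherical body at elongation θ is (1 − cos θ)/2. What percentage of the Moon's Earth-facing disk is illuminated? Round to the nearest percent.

61%

The Moon has covered 8.4/29.530 of its cycle, so θ ≈ 360° × 8.4/29.530 = 102.4°.
cos 102.4° = (-0.215), so f = (1 − (-0.215))/2 = 0.607, so 61%.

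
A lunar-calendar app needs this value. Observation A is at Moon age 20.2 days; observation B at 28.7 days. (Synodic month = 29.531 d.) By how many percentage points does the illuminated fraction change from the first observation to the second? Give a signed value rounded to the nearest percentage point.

θ₁ = 360° × 20.2/29.531 = 246.2°, f₁ = (1 − cos θ₁)/2 = 0.701.
θ₂ = 360° × 28.7/29.531 = 349.9°, f₂ = (1 − cos θ₂)/2 = 0.008.
Change = f₂ − f₁ = -0.694 → -69 percentage points.

-69 pp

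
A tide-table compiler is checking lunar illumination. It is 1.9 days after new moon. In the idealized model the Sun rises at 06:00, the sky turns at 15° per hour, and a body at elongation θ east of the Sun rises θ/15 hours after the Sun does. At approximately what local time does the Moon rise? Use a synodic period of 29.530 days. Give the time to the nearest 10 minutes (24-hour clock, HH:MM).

Phase angle: θ = 360°·(1.9 d)/(29.530 d) = 23.2°.
At 15° of sky rotation per hour, 23.2° corresponds to a 1.54 h lag.
06:00 + 1.544 h ≈ 07:33 → 07:30 to the nearest ten minutes.

07:30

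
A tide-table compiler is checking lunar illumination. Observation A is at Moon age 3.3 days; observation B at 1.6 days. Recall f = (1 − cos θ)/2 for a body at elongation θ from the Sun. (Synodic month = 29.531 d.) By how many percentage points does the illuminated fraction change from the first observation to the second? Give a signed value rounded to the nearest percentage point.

-9 percentage points

θ₁ = 360° × 3.3/29.531 = 40.2°, f₁ = (1 − cos θ₁)/2 = 0.118.
θ₂ = 360° × 1.6/29.531 = 19.5°, f₂ = (1 − cos θ₂)/2 = 0.029.
Change = f₂ − f₁ = -0.090 → -9 percentage points.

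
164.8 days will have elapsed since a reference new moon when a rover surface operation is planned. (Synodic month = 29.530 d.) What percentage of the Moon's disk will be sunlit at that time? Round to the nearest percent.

94%

164.8/29.530 = 5.581 lunations, so 5 complete cycles and 17.15 d into the next.
The Moon has covered 17.15/29.530 of its cycle, so θ ≈ 360° × 17.15/29.530 = 209.1°.
cos 209.1° = (-0.874), so f = (1 − (-0.874))/2 = 0.937, so 94%.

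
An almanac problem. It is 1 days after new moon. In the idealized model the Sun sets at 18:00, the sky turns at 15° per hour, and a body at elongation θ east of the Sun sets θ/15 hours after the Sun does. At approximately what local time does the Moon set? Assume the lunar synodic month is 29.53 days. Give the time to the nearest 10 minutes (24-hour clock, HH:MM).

Elongation θ = 360° × 1/29.53 ≈ 12.2°.
Delay after the Sun = 12.2° / (15°/h) ≈ 0.81 h.
18:00 + 0.813 h ≈ 18:49 → 18:50 to the nearest ten minutes.

18:50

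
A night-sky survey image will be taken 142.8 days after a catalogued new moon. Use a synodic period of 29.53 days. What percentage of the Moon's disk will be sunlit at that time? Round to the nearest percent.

24%

Reduce mod P: 142.8 − 4×29.53 = 24.68 d into the current lunation.
The Moon has covered 24.68/29.53 of its cycle, so θ ≈ 360° × 24.68/29.53 = 300.9°.
With cos θ = 0.513, the lit fraction is (1 − 0.513)/2 ≈ 0.243, so 24%.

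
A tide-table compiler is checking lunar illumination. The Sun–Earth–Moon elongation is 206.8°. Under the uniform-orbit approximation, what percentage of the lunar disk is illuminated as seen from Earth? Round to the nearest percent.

95%

Half-versine of 206.8°: (1 − (-0.893))/2 = 0.946, i.e. 95%.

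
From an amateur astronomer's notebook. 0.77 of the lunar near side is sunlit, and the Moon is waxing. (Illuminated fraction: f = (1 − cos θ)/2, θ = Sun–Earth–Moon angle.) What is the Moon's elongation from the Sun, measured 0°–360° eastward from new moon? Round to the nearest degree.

123°

cos θ = 1 − 2f = -0.540, giving a principal value of 122.7°.
Waxing ⇒ before full, so θ = 122.7°.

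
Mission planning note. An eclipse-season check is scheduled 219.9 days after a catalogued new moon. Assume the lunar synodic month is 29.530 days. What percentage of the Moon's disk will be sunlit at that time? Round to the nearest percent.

219.9 d spans 7 complete synodic months (7 × 29.530 = 206.71 d) plus 13.19 d.
Elongation θ = 360° × 13.19/29.530 ≈ 160.8°.
Illuminated fraction = (1 − cos 160.8°)/2 = (1 − (-0.944))/2 ≈ 0.972, so 97%.

97%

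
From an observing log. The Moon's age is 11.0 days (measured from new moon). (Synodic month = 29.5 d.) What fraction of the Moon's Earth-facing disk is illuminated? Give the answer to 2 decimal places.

The Moon has covered 11.0/29.5 of its cycle, so θ ≈ 360° × 11.0/29.5 = 134.2°.
Illuminated fraction = (1 − cos 134.2°)/2 = (1 − (-0.698))/2 ≈ 0.849.

0.85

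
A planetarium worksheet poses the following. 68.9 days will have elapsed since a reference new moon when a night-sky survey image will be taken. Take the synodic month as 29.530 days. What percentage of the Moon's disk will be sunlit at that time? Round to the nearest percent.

75%

Reduce mod P: 68.9 − 2×29.530 = 9.84 d into the current lunation.
Phase angle: θ = 360°·(9.84 d)/(29.530 d) = 120.0°.
Illuminated fraction = (1 − cos 120.0°)/2 = (1 − (-0.499))/2 ≈ 0.750, so 75%.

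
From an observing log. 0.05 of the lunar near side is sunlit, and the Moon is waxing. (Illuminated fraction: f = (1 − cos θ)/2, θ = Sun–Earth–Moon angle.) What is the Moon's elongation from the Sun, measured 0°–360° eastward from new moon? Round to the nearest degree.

Invert f = (1 − cos θ)/2 to get cos θ = 1 − 2(0.05) = 0.900, hence θ₀ = arccos 0.900 = 25.8°.
Waxing ⇒ before full, so θ = 25.8°.

26°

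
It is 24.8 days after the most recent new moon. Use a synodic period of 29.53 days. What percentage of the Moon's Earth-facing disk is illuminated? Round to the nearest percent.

Elongation θ = 360° × 24.8/29.53 ≈ 302.3°.
Illuminated fraction = (1 − cos 302.3°)/2 = (1 − 0.535)/2 ≈ 0.233, so 23%.

23%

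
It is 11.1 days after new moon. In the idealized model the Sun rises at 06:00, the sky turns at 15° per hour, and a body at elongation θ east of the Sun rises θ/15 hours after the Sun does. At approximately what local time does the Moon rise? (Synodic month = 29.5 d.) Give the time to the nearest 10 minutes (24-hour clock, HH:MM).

The Moon has covered 11.1/29.5 of its cycle, so θ ≈ 360° × 11.1/29.5 = 135.5°.
Delay after the Sun = 135.5° / (15°/h) ≈ 9.03 h.
06:00 + 9.031 h ≈ 15:02 → 15:00 to the nearest ten minutes.

15:00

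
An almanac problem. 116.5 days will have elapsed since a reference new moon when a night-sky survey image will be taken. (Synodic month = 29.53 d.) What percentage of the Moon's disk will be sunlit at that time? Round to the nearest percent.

116.5 d spans 3 complete synodic months (3 × 29.53 = 88.59 d) plus 27.91 d.
Elongation θ = 360° × 27.91/29.53 ≈ 340.3°.
With cos θ = 0.941, the lit fraction is (1 − 0.941)/2 ≈ 0.029, so 3%.

3%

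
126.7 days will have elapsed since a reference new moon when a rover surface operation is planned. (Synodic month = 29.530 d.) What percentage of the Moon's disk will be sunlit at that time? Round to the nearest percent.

126.7 d spans 4 complete synodic months (4 × 29.530 = 118.12 d) plus 8.58 d.
The Moon has covered 8.58/29.530 of its cycle, so θ ≈ 360° × 8.58/29.530 = 104.6°.
With cos θ = (-0.252), the lit fraction is (1 − (-0.252))/2 ≈ 0.626, so 63%.

63%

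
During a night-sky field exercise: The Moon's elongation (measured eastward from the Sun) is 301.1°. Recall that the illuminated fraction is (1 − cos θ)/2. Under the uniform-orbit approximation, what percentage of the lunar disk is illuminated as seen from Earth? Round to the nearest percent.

Half-versine of 301.1°: (1 − 0.517)/2 = 0.242, i.e. 24%.

24%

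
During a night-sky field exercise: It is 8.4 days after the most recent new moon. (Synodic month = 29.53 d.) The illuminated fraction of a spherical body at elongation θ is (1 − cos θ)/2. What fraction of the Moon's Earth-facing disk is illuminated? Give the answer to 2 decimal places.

Elongation θ = 360° × 8.4/29.53 ≈ 102.4°.
cos 102.4° = (-0.215), so f = (1 − (-0.215))/2 = 0.607.

0.61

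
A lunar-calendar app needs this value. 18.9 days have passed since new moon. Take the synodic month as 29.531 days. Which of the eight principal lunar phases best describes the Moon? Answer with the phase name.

waning gibbous

At 18.9/29.531 of the cycle, θ ≈ 230° — the waning gibbous range.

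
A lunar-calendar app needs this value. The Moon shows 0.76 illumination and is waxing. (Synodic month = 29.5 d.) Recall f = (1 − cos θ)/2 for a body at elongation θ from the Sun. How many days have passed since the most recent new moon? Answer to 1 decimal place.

cos θ = 1 − 2f = -0.520, giving a principal value of 121.3°.
The Moon is waxing (0°–180°), so θ = 121.3° directly.
Age = 29.5 × 121.3°/360° ≈ 9.94 days.

9.9 days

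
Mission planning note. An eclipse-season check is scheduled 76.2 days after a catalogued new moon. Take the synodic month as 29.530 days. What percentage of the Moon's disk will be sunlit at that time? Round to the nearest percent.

94%

76.2/29.530 = 2.580 lunations, so 2 complete cycles and 17.14 d into the next.
The Moon has covered 17.14/29.530 of its cycle, so θ ≈ 360° × 17.14/29.530 = 209.0°.
cos 209.0° = (-0.875), so f = (1 − (-0.875))/2 = 0.938, so 94%.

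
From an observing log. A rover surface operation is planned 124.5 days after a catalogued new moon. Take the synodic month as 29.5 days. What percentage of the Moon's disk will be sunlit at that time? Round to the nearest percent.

41%

124.5/29.5 = 4.220 lunations, so 4 complete cycles and 6.50 d into the next.
Phase angle: θ = 360°·(6.50 d)/(29.5 d) = 79.3°.
Illuminated fraction = (1 − cos 79.3°)/2 = (1 − 0.185)/2 ≈ 0.407, so 41%.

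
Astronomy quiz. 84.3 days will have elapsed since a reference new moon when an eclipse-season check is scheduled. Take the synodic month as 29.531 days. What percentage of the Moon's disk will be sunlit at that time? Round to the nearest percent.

84.3/29.531 = 2.855 lunations, so 2 complete cycles and 25.24 d into the next.
The Moon has covered 25.24/29.531 of its cycle, so θ ≈ 360° × 25.24/29.531 = 307.7°.
cos 307.7° = 0.611, so f = (1 − 0.611)/2 = 0.194, so 19%.

19%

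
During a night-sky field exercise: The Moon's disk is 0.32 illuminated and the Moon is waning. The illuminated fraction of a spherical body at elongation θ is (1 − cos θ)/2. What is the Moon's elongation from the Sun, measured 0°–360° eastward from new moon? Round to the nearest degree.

cos θ = 1 − 2f = 0.360, giving a principal value of 68.9°.
Waning ⇒ past full, so θ = 360° − 68.9° = 291.1°.

291°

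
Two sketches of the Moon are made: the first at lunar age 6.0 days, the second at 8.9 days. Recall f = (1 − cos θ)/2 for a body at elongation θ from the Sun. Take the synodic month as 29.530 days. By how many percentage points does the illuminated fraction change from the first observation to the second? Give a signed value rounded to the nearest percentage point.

First observation: θ = 360°·6.0/29.530 = 73.1°, so f = 0.355.
Second observation: θ = 108.5°, f = 0.659.
Δf = 0.659 − 0.355 = +0.304, i.e. +30 pp.

+30 percentage points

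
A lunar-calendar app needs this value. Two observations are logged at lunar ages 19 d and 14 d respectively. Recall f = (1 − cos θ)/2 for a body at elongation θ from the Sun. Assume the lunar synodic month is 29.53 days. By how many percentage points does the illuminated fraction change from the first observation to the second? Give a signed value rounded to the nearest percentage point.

First observation: θ = 360°·19/29.53 = 231.6°, so f = 0.810.
Second observation: θ = 170.7°, f = 0.993.
Δf = 0.993 − 0.810 = +0.183, i.e. +18 pp.

+18 pp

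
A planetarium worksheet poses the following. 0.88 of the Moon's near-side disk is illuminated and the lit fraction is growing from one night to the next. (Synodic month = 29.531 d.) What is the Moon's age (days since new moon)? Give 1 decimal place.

Invert f = (1 − cos θ)/2 to get cos θ = 1 − 2(0.88) = -0.760, hence θ₀ = arccos -0.760 = 139.5°.
The Moon is waxing (0°–180°), so θ = 139.5° directly.
At 360°/29.531 d per day, 139.5° corresponds to 11.44 days.

11.4 days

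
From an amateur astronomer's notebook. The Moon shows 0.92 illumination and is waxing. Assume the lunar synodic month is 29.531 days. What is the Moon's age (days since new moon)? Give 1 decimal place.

12.1 days

From f = (1 − cos θ)/2: cos θ = 1 − 2×0.92 = -0.840; arccos → 147.1°.
Before full moon the principal value applies: θ = 147.1°.
That fraction of the synodic month is 147.1/360 × 29.531 d ≈ 12.07 d.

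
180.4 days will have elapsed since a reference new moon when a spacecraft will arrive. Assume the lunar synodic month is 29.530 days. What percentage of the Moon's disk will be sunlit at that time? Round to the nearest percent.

11%

180.4/29.530 = 6.109 lunations, so 6 complete cycles and 3.22 d into the next.
Phase angle: θ = 360°·(3.22 d)/(29.530 d) = 39.3°.
cos 39.3° = 0.774, so f = (1 − 0.774)/2 = 0.113, so 11%.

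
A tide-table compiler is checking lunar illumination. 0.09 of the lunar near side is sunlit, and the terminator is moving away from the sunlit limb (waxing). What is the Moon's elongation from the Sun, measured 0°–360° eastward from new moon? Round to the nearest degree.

cos θ = 1 − 2f = 0.820, giving a principal value of 34.9°.
Before full moon the principal value applies: θ = 34.9°.

35°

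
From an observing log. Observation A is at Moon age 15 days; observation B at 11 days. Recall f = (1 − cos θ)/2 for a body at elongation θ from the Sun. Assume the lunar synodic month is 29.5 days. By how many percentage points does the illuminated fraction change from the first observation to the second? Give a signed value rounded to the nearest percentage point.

First observation: θ = 360°·15/29.5 = 183.1°, so f = 0.999.
Second observation: θ = 134.2°, f = 0.849.
Δf = 0.849 − 0.999 = -0.150, i.e. -15 pp.

-15 pp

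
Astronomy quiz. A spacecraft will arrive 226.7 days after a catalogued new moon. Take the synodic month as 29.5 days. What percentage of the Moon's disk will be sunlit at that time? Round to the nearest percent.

70%

226.7/29.5 = 7.685 lunations, so 7 complete cycles and 20.20 d into the next.
The Moon has covered 20.20/29.5 of its cycle, so θ ≈ 360° × 20.20/29.5 = 246.5°.
Illuminated fraction = (1 − cos 246.5°)/2 = (1 − (-0.399))/2 ≈ 0.699, so 70%.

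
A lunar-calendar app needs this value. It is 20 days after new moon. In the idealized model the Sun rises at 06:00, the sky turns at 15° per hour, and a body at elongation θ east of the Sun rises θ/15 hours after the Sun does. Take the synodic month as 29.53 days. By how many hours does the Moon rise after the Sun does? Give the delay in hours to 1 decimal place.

16.3 h

The Moon has covered 20/29.53 of its cycle, so θ ≈ 360° × 20/29.53 = 243.8°.
At 15° of sky rotation per hour, 243.8° corresponds to a 16.25 h lag.
So the Moon rises 16.25 h after the Sun.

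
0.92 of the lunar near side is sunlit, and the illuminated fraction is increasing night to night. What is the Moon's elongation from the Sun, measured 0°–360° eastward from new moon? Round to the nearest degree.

147°

Invert f = (1 − cos θ)/2 to get cos θ = 1 − 2(0.92) = -0.840, hence θ₀ = arccos -0.840 = 147.1°.
The Moon is waxing (0°–180°), so θ = 147.1° directly.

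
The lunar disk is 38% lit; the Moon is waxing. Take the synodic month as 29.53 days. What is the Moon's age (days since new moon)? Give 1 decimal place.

cos θ = 1 − 2f = 0.240, giving a principal value of 76.1°.
Before full moon the principal value applies: θ = 76.1°.
At 360°/29.53 d per day, 76.1° corresponds to 6.24 days.

6.2 days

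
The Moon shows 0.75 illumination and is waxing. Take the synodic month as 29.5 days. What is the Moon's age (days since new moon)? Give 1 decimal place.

From f = (1 − cos θ)/2: cos θ = 1 − 2×0.75 = -0.500; arccos → 120.0°.
Before full moon the principal value applies: θ = 120.0°.
Age = 29.5 × 120.0°/360° ≈ 9.83 days.

9.8 days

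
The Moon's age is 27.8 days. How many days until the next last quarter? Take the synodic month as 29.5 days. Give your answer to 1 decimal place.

Last quarter occurs at elongation 270°, i.e. at age 29.5 × 270/360 = 22.125 d.
Already past this cycle's last quarter; the next is at 22.125 + 29.5 = 51.625 d, so 51.625 − 27.8 = 23.825 days.

23.8 days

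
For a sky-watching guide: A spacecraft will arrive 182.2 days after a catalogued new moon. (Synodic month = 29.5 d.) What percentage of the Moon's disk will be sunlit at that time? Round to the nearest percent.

182.2 d spans 6 complete synodic months (6 × 29.5 = 177.00 d) plus 5.20 d.
The Moon has covered 5.20/29.5 of its cycle, so θ ≈ 360° × 5.20/29.5 = 63.5°.
cos 63.5° = 0.447, so f = (1 − 0.447)/2 = 0.277, so 28%.

28%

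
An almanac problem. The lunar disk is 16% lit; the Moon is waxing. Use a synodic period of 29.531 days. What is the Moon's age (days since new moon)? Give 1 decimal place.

cos θ = 1 − 2f = 0.680, giving a principal value of 47.2°.
The Moon is waxing (0°–180°), so θ = 47.2° directly.
That fraction of the synodic month is 47.2/360 × 29.531 d ≈ 3.87 d.

3.9 days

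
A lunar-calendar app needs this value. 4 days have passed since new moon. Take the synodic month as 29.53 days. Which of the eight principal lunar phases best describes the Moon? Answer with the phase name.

waxing crescent

θ ≈ 360° × 4/29.53 = 49°, which falls in the waxing crescent sector.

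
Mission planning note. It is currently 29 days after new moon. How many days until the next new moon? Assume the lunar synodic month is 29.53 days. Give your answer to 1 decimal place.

One full lunation from the last new moon is 29.53 d; remaining = 29.53 − 29 = 0.530 d.

0.5 days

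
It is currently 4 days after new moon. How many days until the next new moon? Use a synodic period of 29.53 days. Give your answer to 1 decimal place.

25.5 days

One full lunation from the last new moon is 29.53 d; remaining = 29.53 − 4 = 25.530 d.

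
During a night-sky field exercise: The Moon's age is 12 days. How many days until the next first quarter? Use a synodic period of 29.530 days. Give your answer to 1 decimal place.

First quarter occurs at elongation 90°, i.e. at age 29.530 × 90/360 = 7.383 d.
This lunation's first quarter (7.383 d) has passed, so add one period: 36.913 − 12 = 24.913 days.

24.9 days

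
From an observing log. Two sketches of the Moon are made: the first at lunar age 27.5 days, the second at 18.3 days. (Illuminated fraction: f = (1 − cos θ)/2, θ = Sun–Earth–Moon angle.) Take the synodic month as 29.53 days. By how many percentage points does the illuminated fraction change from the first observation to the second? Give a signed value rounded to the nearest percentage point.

+82 pp

First observation: θ = 360°·27.5/29.53 = 335.3°, so f = 0.046.
Second observation: θ = 223.1°, f = 0.865.
Δf = 0.865 − 0.046 = +0.819, i.e. +82 pp.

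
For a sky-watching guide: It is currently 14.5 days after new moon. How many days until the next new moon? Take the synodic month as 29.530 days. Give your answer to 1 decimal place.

One full lunation from the last new moon is 29.530 d; remaining = 29.530 − 14.5 = 15.030 d.

15.0 days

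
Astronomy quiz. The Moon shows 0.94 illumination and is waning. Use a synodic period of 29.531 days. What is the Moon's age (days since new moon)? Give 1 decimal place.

17.1 days

Invert f = (1 − cos θ)/2 to get cos θ = 1 − 2(0.94) = -0.880, hence θ₀ = arccos -0.880 = 151.6°.
Since the Moon is past full (waning), take the reflex angle: θ = 360° − 151.6° = 208.4°.
At 360°/29.531 d per day, 208.4° corresponds to 17.09 days.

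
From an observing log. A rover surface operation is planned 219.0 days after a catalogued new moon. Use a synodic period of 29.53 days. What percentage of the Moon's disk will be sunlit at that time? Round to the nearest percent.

93%

219.0 d spans 7 complete synodic months (7 × 29.53 = 206.71 d) plus 12.29 d.
The Moon has covered 12.29/29.53 of its cycle, so θ ≈ 360° × 12.29/29.53 = 149.8°.
With cos θ = (-0.865), the lit fraction is (1 − (-0.865))/2 ≈ 0.932, so 93%.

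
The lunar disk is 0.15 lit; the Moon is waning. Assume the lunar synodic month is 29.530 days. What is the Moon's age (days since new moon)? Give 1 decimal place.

Invert f = (1 − cos θ)/2 to get cos θ = 1 − 2(0.15) = 0.700, hence θ₀ = arccos 0.700 = 45.6°.
A waning Moon lies in 180°–360°, so θ = 360° − 45.6° = 314.4°.
Age = 29.530 × 314.4°/360° ≈ 25.79 days.

25.8 days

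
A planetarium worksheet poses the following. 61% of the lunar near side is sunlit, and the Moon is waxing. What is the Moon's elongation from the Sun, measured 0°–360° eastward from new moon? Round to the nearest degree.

103°

cos θ = 1 − 2f = -0.220, giving a principal value of 102.7°.
Waxing ⇒ before full, so θ = 102.7°.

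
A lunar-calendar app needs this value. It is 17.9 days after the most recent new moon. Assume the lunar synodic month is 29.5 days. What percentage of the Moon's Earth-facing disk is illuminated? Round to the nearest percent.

89%

The Moon has covered 17.9/29.5 of its cycle, so θ ≈ 360° × 17.9/29.5 = 218.4°.
Illuminated fraction = (1 − cos 218.4°)/2 = (1 − (-0.783))/2 ≈ 0.892, so 89%.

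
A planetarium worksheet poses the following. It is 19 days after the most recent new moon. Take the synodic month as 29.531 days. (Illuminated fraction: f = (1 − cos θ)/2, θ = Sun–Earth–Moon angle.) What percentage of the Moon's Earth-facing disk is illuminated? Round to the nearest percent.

81%

Phase angle: θ = 360°·(19 d)/(29.531 d) = 231.6°.
Illuminated fraction = (1 − cos 231.6°)/2 = (1 − (-0.621))/2 ≈ 0.810, so 81%.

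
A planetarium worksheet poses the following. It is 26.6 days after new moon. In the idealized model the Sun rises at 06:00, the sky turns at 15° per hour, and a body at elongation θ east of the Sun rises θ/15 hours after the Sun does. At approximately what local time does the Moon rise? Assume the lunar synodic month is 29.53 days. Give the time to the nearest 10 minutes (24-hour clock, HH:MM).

Phase angle: θ = 360°·(26.6 d)/(29.53 d) = 324.3°.
The Moon trails the Sun by θ/15 = 324.3/15 ≈ 21.62 hours.
06:00 + 21.619 h ≈ 03:37 → 03:40 to the nearest ten minutes.

03:40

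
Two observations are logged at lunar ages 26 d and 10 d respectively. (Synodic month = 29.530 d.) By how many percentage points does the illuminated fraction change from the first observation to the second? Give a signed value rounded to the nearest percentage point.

θ₁ = 360° × 26/29.530 = 317.0°, f₁ = (1 − cos θ₁)/2 = 0.135.
θ₂ = 360° × 10/29.530 = 121.9°, f₂ = (1 − cos θ₂)/2 = 0.764.
Change = f₂ − f₁ = +0.630 → +63 percentage points.

+63 percentage points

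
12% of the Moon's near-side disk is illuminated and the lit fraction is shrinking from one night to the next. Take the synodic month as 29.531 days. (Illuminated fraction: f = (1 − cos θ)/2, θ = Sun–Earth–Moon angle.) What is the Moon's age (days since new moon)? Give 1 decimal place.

cos θ = 1 − 2f = 0.760, giving a principal value of 40.5°.
Since the Moon is past full (waning), take the reflex angle: θ = 360° − 40.5° = 319.5°.
At 360°/29.531 d per day, 319.5° corresponds to 26.21 days.

26.2 days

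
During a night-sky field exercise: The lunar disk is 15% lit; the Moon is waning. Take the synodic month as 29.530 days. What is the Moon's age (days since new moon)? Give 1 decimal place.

Invert f = (1 − cos θ)/2 to get cos θ = 1 − 2(0.15) = 0.700, hence θ₀ = arccos 0.700 = 45.6°.
Since the Moon is past full (waning), take the reflex angle: θ = 360° − 45.6° = 314.4°.
That fraction of the synodic month is 314.4/360 × 29.530 d ≈ 25.79 d.

25.8 days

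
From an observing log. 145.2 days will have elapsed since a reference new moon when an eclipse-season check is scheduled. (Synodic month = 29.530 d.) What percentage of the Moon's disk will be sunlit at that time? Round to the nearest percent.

145.2/29.530 = 4.917 lunations, so 4 complete cycles and 27.08 d into the next.
The Moon has covered 27.08/29.530 of its cycle, so θ ≈ 360° × 27.08/29.530 = 330.1°.
Illuminated fraction = (1 − cos 330.1°)/2 = (1 − 0.867)/2 ≈ 0.066, so 7%.

7%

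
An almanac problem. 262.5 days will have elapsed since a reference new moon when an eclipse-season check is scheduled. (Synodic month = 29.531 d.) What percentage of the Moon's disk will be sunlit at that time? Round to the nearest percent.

12%

262.5/29.531 = 8.889 lunations, so 8 complete cycles and 26.25 d into the next.
Phase angle: θ = 360°·(26.25 d)/(29.531 d) = 320.0°.
With cos θ = 0.766, the lit fraction is (1 − 0.766)/2 ≈ 0.117, so 12%.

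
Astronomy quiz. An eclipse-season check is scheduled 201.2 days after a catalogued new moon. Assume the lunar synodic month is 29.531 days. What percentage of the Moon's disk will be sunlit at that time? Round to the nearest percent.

31%

201.2/29.531 = 6.813 lunations, so 6 complete cycles and 24.01 d into the next.
Phase angle: θ = 360°·(24.01 d)/(29.531 d) = 292.7°.
With cos θ = 0.387, the lit fraction is (1 − 0.387)/2 ≈ 0.307, so 31%.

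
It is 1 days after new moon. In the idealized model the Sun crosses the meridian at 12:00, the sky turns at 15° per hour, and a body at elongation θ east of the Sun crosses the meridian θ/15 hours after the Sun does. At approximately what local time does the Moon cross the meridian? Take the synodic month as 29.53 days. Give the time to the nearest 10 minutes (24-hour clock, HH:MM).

Elongation θ = 360° × 1/29.53 ≈ 12.2°.
Delay after the Sun = 12.2° / (15°/h) ≈ 0.81 h.
12:00 + 0.813 h ≈ 12:49 → 12:50 to the nearest ten minutes.

12:50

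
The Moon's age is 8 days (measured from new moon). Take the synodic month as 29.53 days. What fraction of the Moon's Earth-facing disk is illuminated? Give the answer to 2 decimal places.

Elongation θ = 360° × 8/29.53 ≈ 97.5°.
Illuminated fraction = (1 − cos 97.5°)/2 = (1 − (-0.131))/2 ≈ 0.566.

0.57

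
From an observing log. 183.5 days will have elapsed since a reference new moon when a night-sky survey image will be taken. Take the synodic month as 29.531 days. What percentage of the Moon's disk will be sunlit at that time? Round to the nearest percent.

183.5 d spans 6 complete synodic months (6 × 29.531 = 177.19 d) plus 6.31 d.
Phase angle: θ = 360°·(6.31 d)/(29.531 d) = 77.0°.
cos 77.0° = 0.225, so f = (1 − 0.225)/2 = 0.387, so 39%.

39%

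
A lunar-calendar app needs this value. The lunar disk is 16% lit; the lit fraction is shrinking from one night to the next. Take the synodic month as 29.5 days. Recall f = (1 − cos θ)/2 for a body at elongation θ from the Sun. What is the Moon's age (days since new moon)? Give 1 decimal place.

25.6 days

From f = (1 − cos θ)/2: cos θ = 1 − 2×0.16 = 0.680; arccos → 47.2°.
A waning Moon lies in 180°–360°, so θ = 360° − 47.2° = 312.8°.
That fraction of the synodic month is 312.8/360 × 29.5 d ≈ 25.64 d.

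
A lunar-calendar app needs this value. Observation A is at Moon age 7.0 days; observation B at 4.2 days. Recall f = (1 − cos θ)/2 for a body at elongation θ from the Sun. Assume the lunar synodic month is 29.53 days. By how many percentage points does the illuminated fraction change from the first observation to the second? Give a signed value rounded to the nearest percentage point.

θ₁ = 360° × 7.0/29.53 = 85.3°, f₁ = (1 − cos θ₁)/2 = 0.459.
θ₂ = 360° × 4.2/29.53 = 51.2°, f₂ = (1 − cos θ₂)/2 = 0.187.
Change = f₂ − f₁ = -0.273 → -27 percentage points.

-27 pp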